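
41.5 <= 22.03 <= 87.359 False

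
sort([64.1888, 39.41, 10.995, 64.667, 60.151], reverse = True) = [64.667, 64.1888, 60.151, 39.41, 10.995]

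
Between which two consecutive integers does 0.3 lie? 0 and 1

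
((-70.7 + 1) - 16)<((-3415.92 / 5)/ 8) True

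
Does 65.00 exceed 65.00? No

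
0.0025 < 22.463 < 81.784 True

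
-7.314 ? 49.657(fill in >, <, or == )<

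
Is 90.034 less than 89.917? No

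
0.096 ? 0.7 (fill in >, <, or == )<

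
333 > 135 True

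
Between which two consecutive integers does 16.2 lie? 16 and 17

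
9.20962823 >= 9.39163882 False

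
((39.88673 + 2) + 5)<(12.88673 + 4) False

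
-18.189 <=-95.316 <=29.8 False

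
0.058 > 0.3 False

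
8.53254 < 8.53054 False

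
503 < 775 True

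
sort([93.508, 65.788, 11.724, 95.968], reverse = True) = [95.968, 93.508, 65.788, 11.724]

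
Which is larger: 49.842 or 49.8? 49.842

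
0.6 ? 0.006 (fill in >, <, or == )>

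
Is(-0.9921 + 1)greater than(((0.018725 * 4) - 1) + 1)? No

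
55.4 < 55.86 True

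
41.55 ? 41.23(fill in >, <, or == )>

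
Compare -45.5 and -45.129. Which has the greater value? -45.129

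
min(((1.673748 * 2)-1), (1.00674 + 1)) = 2.00674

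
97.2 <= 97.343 True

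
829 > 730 True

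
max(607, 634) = 634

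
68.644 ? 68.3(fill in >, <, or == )>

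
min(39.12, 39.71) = 39.12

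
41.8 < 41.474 False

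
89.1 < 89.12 True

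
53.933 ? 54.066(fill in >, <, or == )<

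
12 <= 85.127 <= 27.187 False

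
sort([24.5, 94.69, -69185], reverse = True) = [94.69, 24.5, -69185]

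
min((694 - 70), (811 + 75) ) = 624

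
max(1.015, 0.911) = 1.015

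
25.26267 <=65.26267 True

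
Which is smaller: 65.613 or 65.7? 65.613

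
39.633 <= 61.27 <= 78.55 True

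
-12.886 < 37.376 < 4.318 False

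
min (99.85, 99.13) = 99.13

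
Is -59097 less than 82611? Yes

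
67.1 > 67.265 False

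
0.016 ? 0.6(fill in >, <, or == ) <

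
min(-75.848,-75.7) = -75.848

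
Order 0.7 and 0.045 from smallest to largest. 0.045,0.7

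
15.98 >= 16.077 False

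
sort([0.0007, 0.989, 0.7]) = [0.0007, 0.7, 0.989]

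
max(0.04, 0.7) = 0.7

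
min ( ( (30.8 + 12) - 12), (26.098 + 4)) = 30.098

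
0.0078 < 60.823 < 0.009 False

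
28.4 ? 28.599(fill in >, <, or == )<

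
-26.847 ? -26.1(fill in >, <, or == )<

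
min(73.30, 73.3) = 73.30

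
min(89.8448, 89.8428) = 89.8428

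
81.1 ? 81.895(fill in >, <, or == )<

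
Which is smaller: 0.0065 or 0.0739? 0.0065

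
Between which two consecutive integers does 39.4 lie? 39 and 40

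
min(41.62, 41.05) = 41.05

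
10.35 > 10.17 True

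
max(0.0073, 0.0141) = 0.0141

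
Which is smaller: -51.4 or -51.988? -51.988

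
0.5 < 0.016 False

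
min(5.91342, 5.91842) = 5.91342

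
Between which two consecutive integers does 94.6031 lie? 94 and 95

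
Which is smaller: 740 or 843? 740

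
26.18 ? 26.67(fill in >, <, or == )<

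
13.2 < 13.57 True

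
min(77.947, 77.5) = 77.5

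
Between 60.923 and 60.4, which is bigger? 60.923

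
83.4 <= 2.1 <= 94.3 False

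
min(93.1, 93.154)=93.1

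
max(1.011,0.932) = 1.011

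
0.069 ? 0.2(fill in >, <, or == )<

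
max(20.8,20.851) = 20.851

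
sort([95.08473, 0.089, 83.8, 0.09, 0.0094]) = [0.0094, 0.089, 0.09, 83.8, 95.08473]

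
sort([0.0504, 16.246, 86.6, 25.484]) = [0.0504, 16.246, 25.484, 86.6]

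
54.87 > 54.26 True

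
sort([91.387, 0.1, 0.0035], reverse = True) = [91.387, 0.1, 0.0035]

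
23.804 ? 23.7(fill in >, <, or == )>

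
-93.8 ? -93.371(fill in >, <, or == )<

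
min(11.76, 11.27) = 11.27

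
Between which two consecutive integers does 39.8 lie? 39 and 40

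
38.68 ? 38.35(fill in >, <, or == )>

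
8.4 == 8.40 True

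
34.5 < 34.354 False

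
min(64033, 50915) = 50915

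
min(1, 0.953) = 0.953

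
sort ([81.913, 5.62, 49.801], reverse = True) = [81.913, 49.801, 5.62]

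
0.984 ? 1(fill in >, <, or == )<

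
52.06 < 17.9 False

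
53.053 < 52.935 False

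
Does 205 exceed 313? No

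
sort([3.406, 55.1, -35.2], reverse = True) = [55.1, 3.406, -35.2]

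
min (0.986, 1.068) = 0.986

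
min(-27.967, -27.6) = -27.967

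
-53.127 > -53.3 True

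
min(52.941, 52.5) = 52.5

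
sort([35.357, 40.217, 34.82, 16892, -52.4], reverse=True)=[16892, 40.217, 35.357, 34.82, -52.4]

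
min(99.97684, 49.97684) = 49.97684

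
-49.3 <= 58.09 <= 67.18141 True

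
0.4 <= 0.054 False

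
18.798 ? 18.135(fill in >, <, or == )>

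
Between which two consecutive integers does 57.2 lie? 57 and 58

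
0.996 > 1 False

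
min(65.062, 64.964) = 64.964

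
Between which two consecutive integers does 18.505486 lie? 18 and 19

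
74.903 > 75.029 False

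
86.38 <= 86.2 False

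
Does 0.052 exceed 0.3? No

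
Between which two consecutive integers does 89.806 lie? 89 and 90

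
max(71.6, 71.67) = 71.67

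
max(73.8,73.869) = 73.869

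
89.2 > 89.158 True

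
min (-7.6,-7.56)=-7.6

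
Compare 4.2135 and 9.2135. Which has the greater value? 9.2135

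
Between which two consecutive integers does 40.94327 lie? 40 and 41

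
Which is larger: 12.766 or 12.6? 12.766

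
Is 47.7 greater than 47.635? Yes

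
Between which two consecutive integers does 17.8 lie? 17 and 18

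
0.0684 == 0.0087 False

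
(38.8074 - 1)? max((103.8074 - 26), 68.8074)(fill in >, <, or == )<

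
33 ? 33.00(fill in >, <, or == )==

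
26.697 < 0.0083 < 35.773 False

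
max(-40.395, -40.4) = -40.395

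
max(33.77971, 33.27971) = 33.77971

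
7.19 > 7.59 False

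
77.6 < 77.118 False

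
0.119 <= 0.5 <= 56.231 True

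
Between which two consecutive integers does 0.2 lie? 0 and 1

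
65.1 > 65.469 False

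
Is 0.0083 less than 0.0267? Yes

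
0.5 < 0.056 False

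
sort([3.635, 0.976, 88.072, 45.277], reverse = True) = [88.072, 45.277, 3.635, 0.976]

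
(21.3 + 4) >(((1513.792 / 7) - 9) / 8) False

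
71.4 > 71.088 True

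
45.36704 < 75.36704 True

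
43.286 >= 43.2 True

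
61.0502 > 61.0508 False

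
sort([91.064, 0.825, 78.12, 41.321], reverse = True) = [91.064, 78.12, 41.321, 0.825]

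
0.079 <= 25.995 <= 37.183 True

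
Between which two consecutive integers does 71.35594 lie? 71 and 72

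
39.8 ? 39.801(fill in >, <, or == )<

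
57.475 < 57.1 False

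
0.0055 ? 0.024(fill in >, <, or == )<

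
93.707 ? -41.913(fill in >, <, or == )>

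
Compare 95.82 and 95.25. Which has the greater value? 95.82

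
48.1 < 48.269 True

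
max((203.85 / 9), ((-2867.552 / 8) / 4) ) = 22.65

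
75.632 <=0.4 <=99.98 False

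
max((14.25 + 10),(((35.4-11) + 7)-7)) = 24.4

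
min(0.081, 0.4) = 0.081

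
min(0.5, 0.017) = 0.017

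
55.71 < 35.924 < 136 False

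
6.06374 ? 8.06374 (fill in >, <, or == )<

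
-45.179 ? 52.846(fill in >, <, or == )<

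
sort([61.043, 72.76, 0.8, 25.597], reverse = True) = [72.76, 61.043, 25.597, 0.8]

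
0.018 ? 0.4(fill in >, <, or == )<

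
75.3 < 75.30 False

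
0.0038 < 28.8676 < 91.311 True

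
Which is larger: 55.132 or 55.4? 55.4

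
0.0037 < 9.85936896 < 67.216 True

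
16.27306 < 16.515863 True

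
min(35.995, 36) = 35.995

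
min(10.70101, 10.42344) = 10.42344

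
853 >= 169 True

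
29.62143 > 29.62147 False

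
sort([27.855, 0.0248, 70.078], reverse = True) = [70.078, 27.855, 0.0248]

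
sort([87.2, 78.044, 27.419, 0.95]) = [0.95, 27.419, 78.044, 87.2]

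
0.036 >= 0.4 False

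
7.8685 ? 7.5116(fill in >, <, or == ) >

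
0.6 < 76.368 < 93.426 True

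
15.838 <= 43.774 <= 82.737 True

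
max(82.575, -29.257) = 82.575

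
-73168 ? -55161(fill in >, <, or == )<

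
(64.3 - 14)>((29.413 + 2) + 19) False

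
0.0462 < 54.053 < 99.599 True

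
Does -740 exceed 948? No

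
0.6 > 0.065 True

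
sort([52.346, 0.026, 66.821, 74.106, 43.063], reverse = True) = [74.106, 66.821, 52.346, 43.063, 0.026]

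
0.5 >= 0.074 True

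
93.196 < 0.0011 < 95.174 False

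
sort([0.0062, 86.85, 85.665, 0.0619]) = [0.0062, 0.0619, 85.665, 86.85]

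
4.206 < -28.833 False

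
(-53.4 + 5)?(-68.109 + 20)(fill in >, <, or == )<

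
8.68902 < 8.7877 True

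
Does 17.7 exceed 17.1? Yes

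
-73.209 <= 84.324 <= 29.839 False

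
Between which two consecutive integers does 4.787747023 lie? 4 and 5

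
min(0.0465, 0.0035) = 0.0035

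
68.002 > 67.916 True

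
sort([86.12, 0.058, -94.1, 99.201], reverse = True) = [99.201, 86.12, 0.058, -94.1]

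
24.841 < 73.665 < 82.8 True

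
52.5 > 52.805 False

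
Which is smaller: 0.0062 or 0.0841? 0.0062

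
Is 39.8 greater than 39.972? No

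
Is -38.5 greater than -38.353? No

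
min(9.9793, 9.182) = 9.182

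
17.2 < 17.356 True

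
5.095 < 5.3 True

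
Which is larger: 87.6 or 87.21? 87.6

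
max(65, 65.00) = 65.00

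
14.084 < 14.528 True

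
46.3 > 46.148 True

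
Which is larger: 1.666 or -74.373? 1.666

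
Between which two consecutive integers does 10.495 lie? 10 and 11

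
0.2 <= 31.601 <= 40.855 True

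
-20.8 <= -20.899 False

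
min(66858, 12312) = 12312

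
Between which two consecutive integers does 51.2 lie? 51 and 52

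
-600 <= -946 False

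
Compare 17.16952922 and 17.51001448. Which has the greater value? 17.51001448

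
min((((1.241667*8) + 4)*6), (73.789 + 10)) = 83.600016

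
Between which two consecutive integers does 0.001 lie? 0 and 1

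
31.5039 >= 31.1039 True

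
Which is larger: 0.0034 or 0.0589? 0.0589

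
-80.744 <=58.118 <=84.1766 True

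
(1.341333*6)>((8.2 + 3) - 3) False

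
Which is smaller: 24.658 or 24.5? 24.5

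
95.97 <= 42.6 False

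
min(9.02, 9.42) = 9.02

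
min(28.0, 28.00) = 28.0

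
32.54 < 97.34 True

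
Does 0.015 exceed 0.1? No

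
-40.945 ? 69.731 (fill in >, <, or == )<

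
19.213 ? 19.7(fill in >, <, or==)<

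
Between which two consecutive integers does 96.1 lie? 96 and 97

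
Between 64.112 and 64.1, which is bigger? 64.112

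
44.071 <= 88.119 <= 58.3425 False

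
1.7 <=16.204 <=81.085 True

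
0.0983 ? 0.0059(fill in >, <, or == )>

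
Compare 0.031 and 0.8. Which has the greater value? 0.8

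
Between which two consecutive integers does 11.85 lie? 11 and 12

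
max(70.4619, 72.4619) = 72.4619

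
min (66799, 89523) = 66799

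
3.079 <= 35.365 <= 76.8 True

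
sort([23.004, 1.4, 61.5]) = [1.4, 23.004, 61.5]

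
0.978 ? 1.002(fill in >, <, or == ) <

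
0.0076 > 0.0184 False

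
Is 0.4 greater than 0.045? Yes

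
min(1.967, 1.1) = 1.1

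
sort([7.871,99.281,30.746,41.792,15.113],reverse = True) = [99.281,41.792,30.746,15.113,7.871]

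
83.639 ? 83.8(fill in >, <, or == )<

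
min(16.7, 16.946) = 16.7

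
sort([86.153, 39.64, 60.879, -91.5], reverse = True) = [86.153, 60.879, 39.64, -91.5]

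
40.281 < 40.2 False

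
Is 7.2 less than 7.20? No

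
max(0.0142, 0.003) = 0.0142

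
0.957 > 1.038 False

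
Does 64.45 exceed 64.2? Yes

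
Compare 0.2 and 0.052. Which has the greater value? 0.2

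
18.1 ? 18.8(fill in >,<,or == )<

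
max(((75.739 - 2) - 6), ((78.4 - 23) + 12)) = 67.739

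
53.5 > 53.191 True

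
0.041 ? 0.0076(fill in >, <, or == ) >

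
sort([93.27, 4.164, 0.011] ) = [0.011, 4.164, 93.27]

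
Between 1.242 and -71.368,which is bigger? 1.242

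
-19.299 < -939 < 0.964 False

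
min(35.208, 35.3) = 35.208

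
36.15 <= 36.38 True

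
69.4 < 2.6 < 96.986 False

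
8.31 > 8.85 False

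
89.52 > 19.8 True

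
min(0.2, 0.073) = 0.073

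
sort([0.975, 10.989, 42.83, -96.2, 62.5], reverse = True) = [62.5, 42.83, 10.989, 0.975, -96.2]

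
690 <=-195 False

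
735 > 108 True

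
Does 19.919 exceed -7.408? Yes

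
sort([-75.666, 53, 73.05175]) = [-75.666, 53, 73.05175]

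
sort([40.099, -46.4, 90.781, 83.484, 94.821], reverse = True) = [94.821, 90.781, 83.484, 40.099, -46.4]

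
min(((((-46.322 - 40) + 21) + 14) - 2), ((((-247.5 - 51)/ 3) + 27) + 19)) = -53.5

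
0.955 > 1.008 False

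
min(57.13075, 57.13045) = 57.13045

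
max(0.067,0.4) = 0.4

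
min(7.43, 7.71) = 7.43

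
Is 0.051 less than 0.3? Yes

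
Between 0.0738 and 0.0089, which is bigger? 0.0738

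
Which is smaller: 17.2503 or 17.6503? 17.2503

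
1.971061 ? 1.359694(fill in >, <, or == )>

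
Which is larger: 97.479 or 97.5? 97.5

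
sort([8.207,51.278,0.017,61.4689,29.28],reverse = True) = [61.4689,51.278,29.28,8.207,0.017]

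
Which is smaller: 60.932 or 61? 60.932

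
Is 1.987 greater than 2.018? No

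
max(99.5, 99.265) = 99.5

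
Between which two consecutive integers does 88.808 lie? 88 and 89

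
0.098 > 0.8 False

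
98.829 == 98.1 False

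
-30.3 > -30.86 True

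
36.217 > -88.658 True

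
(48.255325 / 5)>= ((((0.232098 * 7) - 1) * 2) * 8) False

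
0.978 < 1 True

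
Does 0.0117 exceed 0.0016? Yes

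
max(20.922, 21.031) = 21.031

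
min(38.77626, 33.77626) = 33.77626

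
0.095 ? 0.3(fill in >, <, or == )<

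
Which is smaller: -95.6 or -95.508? -95.6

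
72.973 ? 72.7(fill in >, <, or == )>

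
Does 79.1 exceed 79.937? No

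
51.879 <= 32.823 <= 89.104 False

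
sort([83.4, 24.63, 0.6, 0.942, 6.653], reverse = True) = [83.4, 24.63, 6.653, 0.942, 0.6]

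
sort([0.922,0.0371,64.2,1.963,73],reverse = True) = [73,64.2,1.963,0.922,0.0371]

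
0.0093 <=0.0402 True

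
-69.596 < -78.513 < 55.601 False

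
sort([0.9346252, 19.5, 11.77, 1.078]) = [0.9346252, 1.078, 11.77, 19.5]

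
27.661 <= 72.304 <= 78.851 True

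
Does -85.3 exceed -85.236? No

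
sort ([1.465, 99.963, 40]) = [1.465, 40, 99.963]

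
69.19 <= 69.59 True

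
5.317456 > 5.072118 True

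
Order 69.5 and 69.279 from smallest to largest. 69.279, 69.5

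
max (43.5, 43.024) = 43.5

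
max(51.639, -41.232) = 51.639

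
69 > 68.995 True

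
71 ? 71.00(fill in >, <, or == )==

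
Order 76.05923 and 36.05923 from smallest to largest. 36.05923, 76.05923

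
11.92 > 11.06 True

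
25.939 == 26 False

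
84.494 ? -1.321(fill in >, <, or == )>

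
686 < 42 False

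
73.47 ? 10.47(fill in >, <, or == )>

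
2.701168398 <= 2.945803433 True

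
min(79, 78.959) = 78.959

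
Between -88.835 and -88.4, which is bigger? -88.4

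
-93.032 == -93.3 False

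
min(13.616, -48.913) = -48.913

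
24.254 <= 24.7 True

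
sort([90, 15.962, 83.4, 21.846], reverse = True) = [90, 83.4, 21.846, 15.962]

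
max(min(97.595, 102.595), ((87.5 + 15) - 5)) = 97.595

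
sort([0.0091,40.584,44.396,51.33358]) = [0.0091,40.584,44.396,51.33358]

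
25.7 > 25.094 True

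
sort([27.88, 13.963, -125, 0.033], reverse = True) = [27.88, 13.963, 0.033, -125]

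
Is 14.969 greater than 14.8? Yes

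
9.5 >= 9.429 True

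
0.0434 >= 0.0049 True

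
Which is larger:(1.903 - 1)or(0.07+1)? (0.07+1)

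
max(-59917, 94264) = 94264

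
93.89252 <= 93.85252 False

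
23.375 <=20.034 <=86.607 False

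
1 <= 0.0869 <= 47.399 False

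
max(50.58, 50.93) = 50.93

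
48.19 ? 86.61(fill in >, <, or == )<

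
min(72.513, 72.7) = 72.513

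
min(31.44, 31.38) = 31.38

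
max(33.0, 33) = 33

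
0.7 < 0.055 False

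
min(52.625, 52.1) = 52.1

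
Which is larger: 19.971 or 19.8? 19.971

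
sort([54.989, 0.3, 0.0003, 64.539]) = [0.0003, 0.3, 54.989, 64.539]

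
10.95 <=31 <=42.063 True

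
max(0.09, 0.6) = 0.6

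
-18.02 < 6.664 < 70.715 True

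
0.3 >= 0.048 True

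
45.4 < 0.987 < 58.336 False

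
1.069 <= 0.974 False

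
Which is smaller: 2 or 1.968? 1.968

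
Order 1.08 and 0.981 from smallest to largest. 0.981, 1.08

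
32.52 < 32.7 True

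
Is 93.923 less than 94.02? Yes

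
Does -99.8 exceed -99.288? No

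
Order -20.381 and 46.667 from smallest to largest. -20.381, 46.667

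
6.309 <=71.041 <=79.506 True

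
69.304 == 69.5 False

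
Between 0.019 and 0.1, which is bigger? 0.1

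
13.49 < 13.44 False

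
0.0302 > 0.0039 True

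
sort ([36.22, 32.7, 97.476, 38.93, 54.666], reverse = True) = [97.476, 54.666, 38.93, 36.22, 32.7]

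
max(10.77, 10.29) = 10.77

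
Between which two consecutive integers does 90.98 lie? 90 and 91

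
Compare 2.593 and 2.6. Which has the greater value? 2.6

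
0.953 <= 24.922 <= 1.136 False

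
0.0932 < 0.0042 False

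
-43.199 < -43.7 False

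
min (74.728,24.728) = 24.728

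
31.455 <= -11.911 False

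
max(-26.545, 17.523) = 17.523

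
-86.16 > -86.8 True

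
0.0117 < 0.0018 False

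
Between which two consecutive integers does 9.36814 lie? 9 and 10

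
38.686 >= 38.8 False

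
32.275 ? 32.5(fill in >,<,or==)<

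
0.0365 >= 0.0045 True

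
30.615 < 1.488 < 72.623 False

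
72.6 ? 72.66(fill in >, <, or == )<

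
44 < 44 False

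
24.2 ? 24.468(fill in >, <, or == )<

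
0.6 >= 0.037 True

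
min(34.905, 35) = 34.905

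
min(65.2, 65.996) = 65.2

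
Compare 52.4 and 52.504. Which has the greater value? 52.504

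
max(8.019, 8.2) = 8.2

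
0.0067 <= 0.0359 True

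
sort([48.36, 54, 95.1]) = [48.36, 54, 95.1]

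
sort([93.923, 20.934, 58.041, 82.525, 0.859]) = [0.859, 20.934, 58.041, 82.525, 93.923]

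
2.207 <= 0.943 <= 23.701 False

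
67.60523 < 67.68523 True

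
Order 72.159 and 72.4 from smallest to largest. 72.159,72.4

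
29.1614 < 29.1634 True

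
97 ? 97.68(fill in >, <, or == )<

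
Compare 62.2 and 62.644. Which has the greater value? 62.644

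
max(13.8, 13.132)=13.8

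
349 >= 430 False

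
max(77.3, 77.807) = 77.807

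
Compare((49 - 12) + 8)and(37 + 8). They are equal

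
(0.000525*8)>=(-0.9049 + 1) False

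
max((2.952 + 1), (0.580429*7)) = 4.063003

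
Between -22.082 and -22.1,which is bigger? -22.082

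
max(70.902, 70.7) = 70.902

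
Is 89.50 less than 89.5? No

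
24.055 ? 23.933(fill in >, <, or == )>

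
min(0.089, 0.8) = 0.089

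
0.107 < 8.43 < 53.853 True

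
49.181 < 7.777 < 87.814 False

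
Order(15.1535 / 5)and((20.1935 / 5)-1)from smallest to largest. (15.1535 / 5), ((20.1935 / 5)-1)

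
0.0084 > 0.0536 False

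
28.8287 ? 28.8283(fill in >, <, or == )>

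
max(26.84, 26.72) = 26.84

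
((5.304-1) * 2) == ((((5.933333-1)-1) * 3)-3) False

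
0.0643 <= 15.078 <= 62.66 True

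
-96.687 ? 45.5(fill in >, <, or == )<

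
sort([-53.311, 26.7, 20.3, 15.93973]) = [-53.311, 15.93973, 20.3, 26.7]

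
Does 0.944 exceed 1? No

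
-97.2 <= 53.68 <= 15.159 False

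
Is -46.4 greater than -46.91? Yes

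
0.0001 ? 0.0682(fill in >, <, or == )<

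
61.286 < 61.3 True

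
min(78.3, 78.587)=78.3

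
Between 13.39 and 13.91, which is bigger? 13.91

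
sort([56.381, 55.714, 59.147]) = [55.714, 56.381, 59.147]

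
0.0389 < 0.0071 False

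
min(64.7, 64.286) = 64.286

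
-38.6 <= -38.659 False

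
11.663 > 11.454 True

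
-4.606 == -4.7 False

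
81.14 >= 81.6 False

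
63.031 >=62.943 True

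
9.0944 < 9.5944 True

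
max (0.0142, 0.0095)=0.0142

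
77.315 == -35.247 False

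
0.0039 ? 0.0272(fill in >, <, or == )<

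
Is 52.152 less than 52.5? Yes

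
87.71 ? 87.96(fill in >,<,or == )<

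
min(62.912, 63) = 62.912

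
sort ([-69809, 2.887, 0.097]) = [-69809, 0.097, 2.887]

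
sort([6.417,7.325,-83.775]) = [-83.775,6.417,7.325]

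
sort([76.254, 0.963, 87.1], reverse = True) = [87.1, 76.254, 0.963]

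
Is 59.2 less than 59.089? No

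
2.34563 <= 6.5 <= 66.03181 True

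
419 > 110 True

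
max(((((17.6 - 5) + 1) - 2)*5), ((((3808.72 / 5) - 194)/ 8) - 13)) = 58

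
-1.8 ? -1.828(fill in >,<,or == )>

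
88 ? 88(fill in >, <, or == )==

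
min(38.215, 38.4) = 38.215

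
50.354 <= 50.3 False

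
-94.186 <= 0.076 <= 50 True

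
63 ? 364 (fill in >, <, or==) <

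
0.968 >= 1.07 False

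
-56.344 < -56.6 False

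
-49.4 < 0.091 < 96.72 True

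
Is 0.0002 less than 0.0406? Yes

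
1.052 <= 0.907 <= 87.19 False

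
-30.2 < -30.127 True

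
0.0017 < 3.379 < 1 False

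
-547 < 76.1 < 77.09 True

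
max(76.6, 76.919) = 76.919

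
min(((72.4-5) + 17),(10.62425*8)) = 84.4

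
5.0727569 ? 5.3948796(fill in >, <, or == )<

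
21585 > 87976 False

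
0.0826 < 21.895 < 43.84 True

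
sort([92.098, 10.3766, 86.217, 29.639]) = [10.3766, 29.639, 86.217, 92.098]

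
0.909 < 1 True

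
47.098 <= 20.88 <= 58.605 False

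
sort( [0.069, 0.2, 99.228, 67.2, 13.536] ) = [0.069, 0.2, 13.536, 67.2, 99.228]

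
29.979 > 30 False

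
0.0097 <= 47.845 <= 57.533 True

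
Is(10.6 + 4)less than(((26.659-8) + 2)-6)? Yes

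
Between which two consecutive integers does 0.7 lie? 0 and 1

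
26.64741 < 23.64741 False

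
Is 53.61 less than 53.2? No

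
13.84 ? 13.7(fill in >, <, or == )>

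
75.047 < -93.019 False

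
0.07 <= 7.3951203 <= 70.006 True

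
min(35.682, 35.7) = 35.682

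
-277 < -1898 False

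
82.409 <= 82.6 True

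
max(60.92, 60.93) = 60.93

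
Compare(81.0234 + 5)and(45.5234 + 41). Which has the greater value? (45.5234 + 41)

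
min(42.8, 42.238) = 42.238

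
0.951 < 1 True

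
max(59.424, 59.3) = 59.424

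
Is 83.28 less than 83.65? Yes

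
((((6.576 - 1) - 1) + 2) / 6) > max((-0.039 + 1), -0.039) True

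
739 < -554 False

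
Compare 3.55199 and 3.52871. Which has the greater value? 3.55199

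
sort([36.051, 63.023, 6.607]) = [6.607, 36.051, 63.023]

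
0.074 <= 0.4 True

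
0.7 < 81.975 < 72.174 False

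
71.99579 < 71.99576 False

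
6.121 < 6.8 True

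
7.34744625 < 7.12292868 False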